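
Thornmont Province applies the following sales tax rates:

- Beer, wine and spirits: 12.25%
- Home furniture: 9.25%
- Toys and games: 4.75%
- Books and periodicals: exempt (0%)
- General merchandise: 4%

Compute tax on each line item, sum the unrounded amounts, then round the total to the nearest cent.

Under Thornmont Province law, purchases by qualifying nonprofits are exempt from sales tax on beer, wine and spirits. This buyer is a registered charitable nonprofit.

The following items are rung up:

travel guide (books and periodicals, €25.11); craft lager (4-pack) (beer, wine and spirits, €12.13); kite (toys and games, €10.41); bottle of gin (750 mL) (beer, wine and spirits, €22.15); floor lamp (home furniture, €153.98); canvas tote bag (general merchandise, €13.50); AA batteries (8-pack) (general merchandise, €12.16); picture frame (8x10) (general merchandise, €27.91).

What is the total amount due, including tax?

€294.23

Travel guide €25.11: books and periodicals → 0% → €0.00
Craft lager (4-pack) €12.13: beer, wine and spirits, buyer-exempt → 0% → €0.00
Kite €10.41: toys and games → 4.75% → €0.494475
Bottle of gin (750 mL) €22.15: beer, wine and spirits, buyer-exempt → 0% → €0.00
Floor lamp €153.98: home furniture → 9.25% → €14.24315
Canvas tote bag €13.50: general merchandise → 4% → €0.54
AA batteries (8-pack) €12.16: general merchandise → 4% → €0.4864
Picture frame (8x10) €27.91: general merchandise → 4% → €1.1164
Subtotal = €277.35; unrounded tax = €16.880425 → €16.88; total due = €294.23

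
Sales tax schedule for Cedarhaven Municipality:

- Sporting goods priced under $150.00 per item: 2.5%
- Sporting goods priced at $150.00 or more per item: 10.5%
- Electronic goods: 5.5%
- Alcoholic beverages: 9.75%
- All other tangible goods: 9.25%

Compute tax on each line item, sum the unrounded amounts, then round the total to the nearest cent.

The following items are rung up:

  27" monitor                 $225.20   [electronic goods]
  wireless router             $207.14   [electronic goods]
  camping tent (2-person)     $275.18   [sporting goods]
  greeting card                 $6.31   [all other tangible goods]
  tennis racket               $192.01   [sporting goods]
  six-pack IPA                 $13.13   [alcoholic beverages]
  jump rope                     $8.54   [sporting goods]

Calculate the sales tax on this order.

$74.91

27" monitor $225.20: electronic goods → 5.5% → $12.386
Wireless router $207.14: electronic goods → 5.5% → $11.3927
Camping tent (2-person) $275.18: sporting goods, $150.00 or more → 10.5% → $28.8939
Greeting card $6.31: all other tangible goods → 9.25% → $0.583675
Tennis racket $192.01: sporting goods, $150.00 or more → 10.5% → $20.16105
Six-pack IPA $13.13: alcoholic beverages → 9.75% → $1.280175
Jump rope $8.54: sporting goods, under $150.00 → 2.5% → $0.2135
Unrounded tax sum = $74.911 → $74.91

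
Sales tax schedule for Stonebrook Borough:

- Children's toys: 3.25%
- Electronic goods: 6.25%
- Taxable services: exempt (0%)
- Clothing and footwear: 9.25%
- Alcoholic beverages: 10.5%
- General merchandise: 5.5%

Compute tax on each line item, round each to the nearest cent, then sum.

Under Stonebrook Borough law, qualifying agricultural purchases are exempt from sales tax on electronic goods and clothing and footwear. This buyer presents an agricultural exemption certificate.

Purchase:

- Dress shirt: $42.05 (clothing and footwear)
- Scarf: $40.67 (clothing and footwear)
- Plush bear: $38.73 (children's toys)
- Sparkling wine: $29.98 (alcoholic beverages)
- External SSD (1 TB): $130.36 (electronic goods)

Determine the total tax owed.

$4.41

Dress shirt $42.05: clothing and footwear, buyer-exempt → 0% → $0.00
Scarf $40.67: clothing and footwear, buyer-exempt → 0% → $0.00
Plush bear $38.73: children's toys → 3.25% → $1.26
Sparkling wine $29.98: alcoholic beverages → 10.5% → $3.15
External SSD (1 TB) $130.36: electronic goods, buyer-exempt → 0% → $0.00
Total tax = $1.26 + $3.15 = $4.41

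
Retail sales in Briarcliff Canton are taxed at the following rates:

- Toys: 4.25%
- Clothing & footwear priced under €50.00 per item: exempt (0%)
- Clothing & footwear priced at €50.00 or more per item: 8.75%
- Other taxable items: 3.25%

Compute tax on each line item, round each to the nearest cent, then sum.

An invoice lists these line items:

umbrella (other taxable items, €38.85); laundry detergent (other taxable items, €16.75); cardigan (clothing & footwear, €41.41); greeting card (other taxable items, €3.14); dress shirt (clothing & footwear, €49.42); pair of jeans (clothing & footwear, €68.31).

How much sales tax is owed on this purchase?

Umbrella €38.85: other taxable items → 3.25% → €1.26
Laundry detergent €16.75: other taxable items → 3.25% → €0.54
Cardigan €41.41: clothing & footwear, under €50.00 → 0% → €0.00
Greeting card €3.14: other taxable items → 3.25% → €0.10
Dress shirt €49.42: clothing & footwear, under €50.00 → 0% → €0.00
Pair of jeans €68.31: clothing & footwear, €50.00 or more → 8.75% → €5.98
Total tax = €1.26 + €0.54 + €0.10 + €5.98 = €7.88

€7.88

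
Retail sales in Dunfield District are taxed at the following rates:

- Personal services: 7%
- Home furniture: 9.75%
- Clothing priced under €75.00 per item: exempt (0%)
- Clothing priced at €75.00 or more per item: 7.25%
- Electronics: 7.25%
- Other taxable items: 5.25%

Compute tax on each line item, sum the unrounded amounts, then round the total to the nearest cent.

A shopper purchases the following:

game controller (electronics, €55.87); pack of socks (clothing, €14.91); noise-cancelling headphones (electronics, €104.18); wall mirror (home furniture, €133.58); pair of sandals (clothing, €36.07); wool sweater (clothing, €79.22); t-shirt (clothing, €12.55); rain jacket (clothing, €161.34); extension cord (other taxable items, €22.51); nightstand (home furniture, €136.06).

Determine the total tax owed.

Game controller €55.87: electronics → 7.25% → €4.050575
Pack of socks €14.91: clothing, under €75.00 → 0% → €0.00
Noise-cancelling headphones €104.18: electronics → 7.25% → €7.55305
Wall mirror €133.58: home furniture → 9.75% → €13.02405
Pair of sandals €36.07: clothing, under €75.00 → 0% → €0.00
Wool sweater €79.22: clothing, €75.00 or more → 7.25% → €5.74345
T-shirt €12.55: clothing, under €75.00 → 0% → €0.00
Rain jacket €161.34: clothing, €75.00 or more → 7.25% → €11.69715
Extension cord €22.51: other taxable items → 5.25% → €1.181775
Nightstand €136.06: home furniture → 9.75% → €13.26585
Unrounded tax sum = €56.5159 → €56.52

€56.52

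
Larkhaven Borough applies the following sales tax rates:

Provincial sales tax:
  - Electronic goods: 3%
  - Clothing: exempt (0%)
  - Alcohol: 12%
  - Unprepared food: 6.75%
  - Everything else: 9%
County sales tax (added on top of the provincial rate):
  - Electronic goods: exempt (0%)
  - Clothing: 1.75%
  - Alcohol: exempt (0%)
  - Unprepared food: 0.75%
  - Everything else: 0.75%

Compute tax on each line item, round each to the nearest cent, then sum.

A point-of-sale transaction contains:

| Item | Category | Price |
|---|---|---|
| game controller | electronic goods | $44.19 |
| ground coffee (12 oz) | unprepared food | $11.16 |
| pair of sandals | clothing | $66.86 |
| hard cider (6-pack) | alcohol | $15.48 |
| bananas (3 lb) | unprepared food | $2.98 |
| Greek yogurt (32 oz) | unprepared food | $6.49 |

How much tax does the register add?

Game controller $44.19: electronic goods → 3% + 0% county = 3% → $1.33
Ground coffee (12 oz) $11.16: unprepared food → 6.75% + 0.75% county = 7.5% → $0.84
Pair of sandals $66.86: clothing → 0% + 1.75% county = 1.75% → $1.17
Hard cider (6-pack) $15.48: alcohol → 12% + 0% county = 12% → $1.86
Bananas (3 lb) $2.98: unprepared food → 6.75% + 0.75% county = 7.5% → $0.22
Greek yogurt (32 oz) $6.49: unprepared food → 6.75% + 0.75% county = 7.5% → $0.49
Total tax = $1.33 + $0.84 + $1.17 + $1.86 + $0.22 + $0.49 = $5.91

$5.91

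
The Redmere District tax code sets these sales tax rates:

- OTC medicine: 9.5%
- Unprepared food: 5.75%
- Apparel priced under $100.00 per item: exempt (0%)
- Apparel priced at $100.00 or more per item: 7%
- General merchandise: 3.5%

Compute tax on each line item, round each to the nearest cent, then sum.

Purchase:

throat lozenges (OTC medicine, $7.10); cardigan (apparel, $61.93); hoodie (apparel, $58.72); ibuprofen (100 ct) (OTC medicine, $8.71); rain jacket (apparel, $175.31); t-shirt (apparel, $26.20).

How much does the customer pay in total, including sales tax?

$351.74

Throat lozenges $7.10: OTC medicine → 9.5% → $0.67
Cardigan $61.93: apparel, under $100.00 → 0% → $0.00
Hoodie $58.72: apparel, under $100.00 → 0% → $0.00
Ibuprofen (100 ct) $8.71: OTC medicine → 9.5% → $0.83
Rain jacket $175.31: apparel, $100.00 or more → 7% → $12.27
T-shirt $26.20: apparel, under $100.00 → 0% → $0.00
Subtotal = $337.97; tax = $13.77; total due = $351.74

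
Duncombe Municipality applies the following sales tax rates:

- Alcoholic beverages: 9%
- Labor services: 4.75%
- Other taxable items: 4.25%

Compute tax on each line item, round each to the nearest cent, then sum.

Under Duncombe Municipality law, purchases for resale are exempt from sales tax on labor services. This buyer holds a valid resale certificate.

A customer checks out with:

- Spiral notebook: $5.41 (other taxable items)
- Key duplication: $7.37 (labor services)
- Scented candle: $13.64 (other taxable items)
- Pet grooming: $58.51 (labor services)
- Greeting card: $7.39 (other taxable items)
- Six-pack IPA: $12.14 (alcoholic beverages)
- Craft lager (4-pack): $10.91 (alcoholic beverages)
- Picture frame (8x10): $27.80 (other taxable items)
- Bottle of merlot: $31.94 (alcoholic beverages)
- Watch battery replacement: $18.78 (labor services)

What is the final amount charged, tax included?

$201.13

Spiral notebook $5.41: other taxable items → 4.25% → $0.23
Key duplication $7.37: labor services, buyer-exempt → 0% → $0.00
Scented candle $13.64: other taxable items → 4.25% → $0.58
Pet grooming $58.51: labor services, buyer-exempt → 0% → $0.00
Greeting card $7.39: other taxable items → 4.25% → $0.31
Six-pack IPA $12.14: alcoholic beverages → 9% → $1.09
Craft lager (4-pack) $10.91: alcoholic beverages → 9% → $0.98
Picture frame (8x10) $27.80: other taxable items → 4.25% → $1.18
Bottle of merlot $31.94: alcoholic beverages → 9% → $2.87
Watch battery replacement $18.78: labor services, buyer-exempt → 0% → $0.00
Subtotal = $193.89; tax = $7.24; total due = $201.13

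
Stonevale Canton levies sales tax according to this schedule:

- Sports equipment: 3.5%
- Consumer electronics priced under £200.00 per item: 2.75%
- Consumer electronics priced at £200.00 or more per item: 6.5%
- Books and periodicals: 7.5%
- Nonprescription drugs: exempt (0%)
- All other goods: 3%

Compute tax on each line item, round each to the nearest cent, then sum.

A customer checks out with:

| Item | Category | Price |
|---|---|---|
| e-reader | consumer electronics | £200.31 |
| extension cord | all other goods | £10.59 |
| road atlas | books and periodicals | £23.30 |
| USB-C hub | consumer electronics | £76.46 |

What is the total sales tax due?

£17.19

E-reader £200.31: consumer electronics, £200.00 or more → 6.5% → £13.02
Extension cord £10.59: all other goods → 3% → £0.32
Road atlas £23.30: books and periodicals → 7.5% → £1.75
USB-C hub £76.46: consumer electronics, under £200.00 → 2.75% → £2.10
Total tax = £13.02 + £0.32 + £1.75 + £2.10 = £17.19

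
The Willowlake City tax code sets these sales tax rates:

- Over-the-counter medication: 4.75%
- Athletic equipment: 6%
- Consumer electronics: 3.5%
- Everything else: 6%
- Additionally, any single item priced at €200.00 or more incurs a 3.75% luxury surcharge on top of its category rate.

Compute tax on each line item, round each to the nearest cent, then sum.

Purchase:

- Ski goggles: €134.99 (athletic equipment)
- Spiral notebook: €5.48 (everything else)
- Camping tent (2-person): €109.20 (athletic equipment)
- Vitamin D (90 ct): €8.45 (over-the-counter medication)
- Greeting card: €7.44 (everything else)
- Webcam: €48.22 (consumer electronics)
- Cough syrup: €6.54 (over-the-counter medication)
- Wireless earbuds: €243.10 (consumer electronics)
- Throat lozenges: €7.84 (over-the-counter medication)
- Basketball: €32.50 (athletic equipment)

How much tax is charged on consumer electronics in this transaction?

€19.31

Webcam €48.22: consumer electronics → 3.5% → €1.69
Wireless earbuds €243.10: consumer electronics → 3.5% + 3.75% surcharge = 7.25% → €17.62
Tax on consumer electronics = €1.69 + €17.62 = €19.31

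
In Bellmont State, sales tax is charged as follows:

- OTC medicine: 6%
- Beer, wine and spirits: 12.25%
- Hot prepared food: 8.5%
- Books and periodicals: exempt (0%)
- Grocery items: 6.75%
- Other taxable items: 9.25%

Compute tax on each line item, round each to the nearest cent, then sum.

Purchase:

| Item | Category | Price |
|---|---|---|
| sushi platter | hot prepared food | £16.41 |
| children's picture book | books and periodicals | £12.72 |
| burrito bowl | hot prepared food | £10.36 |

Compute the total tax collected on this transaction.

Sushi platter £16.41: hot prepared food → 8.5% → £1.39
Children's picture book £12.72: books and periodicals → 0% → £0.00
Burrito bowl £10.36: hot prepared food → 8.5% → £0.88
Total tax = £1.39 + £0.88 = £2.27

£2.27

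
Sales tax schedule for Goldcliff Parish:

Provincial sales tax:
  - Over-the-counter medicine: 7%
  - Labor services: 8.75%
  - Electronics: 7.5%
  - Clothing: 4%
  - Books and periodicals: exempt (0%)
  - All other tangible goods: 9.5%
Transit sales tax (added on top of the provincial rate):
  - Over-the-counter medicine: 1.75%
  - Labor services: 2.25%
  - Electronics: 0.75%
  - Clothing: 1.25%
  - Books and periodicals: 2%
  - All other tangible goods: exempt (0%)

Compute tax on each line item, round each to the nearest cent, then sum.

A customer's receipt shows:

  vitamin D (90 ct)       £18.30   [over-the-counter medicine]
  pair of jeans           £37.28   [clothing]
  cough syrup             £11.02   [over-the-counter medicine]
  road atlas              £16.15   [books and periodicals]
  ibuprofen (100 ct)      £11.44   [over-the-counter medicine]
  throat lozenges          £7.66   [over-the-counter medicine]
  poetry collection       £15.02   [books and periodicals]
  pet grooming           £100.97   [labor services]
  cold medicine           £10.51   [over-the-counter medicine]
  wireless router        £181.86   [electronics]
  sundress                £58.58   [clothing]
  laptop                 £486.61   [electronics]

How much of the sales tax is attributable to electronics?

Wireless router £181.86: electronics → 7.5% + 0.75% transit = 8.25% → £15.00
Laptop £486.61: electronics → 7.5% + 0.75% transit = 8.25% → £40.15
Tax on electronics = £15.00 + £40.15 = £55.15

£55.15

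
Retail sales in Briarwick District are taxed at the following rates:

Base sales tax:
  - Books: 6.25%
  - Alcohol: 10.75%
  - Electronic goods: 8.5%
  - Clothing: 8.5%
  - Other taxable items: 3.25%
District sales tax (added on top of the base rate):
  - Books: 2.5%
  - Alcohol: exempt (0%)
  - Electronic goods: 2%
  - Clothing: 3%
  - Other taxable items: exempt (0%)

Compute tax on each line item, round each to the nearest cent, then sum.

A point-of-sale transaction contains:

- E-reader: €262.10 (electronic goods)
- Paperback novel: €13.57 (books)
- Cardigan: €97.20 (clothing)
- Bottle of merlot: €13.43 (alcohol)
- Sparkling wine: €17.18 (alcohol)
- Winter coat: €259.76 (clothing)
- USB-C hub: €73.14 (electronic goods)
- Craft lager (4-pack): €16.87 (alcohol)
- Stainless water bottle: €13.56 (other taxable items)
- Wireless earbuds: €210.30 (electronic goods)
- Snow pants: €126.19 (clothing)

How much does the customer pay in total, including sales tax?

€1222.87

E-reader €262.10: electronic goods → 8.5% + 2% district = 10.5% → €27.52
Paperback novel €13.57: books → 6.25% + 2.5% district = 8.75% → €1.19
Cardigan €97.20: clothing → 8.5% + 3% district = 11.5% → €11.18
Bottle of merlot €13.43: alcohol → 10.75% + 0% district = 10.75% → €1.44
Sparkling wine €17.18: alcohol → 10.75% + 0% district = 10.75% → €1.85
Winter coat €259.76: clothing → 8.5% + 3% district = 11.5% → €29.87
USB-C hub €73.14: electronic goods → 8.5% + 2% district = 10.5% → €7.68
Craft lager (4-pack) €16.87: alcohol → 10.75% + 0% district = 10.75% → €1.81
Stainless water bottle €13.56: other taxable items → 3.25% + 0% district = 3.25% → €0.44
Wireless earbuds €210.30: electronic goods → 8.5% + 2% district = 10.5% → €22.08
Snow pants €126.19: clothing → 8.5% + 3% district = 11.5% → €14.51
Subtotal = €1103.30; tax = €119.57; total due = €1222.87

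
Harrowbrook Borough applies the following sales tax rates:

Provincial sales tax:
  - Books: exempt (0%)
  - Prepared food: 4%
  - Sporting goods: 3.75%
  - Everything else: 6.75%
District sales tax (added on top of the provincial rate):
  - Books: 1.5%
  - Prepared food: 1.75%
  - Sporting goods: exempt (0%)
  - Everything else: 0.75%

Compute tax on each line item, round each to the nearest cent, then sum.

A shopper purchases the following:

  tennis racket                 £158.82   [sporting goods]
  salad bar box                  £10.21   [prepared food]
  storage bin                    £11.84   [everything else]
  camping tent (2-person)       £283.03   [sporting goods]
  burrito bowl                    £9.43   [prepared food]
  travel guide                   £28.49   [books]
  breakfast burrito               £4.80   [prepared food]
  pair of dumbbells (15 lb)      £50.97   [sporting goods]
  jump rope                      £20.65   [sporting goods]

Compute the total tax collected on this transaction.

£21.98

Tennis racket £158.82: sporting goods → 3.75% + 0% district = 3.75% → £5.96
Salad bar box £10.21: prepared food → 4% + 1.75% district = 5.75% → £0.59
Storage bin £11.84: everything else → 6.75% + 0.75% district = 7.5% → £0.89
Camping tent (2-person) £283.03: sporting goods → 3.75% + 0% district = 3.75% → £10.61
Burrito bowl £9.43: prepared food → 4% + 1.75% district = 5.75% → £0.54
Travel guide £28.49: books → 0% + 1.5% district = 1.5% → £0.43
Breakfast burrito £4.80: prepared food → 4% + 1.75% district = 5.75% → £0.28
Pair of dumbbells (15 lb) £50.97: sporting goods → 3.75% + 0% district = 3.75% → £1.91
Jump rope £20.65: sporting goods → 3.75% + 0% district = 3.75% → £0.77
Total tax = £5.96 + £0.59 + £0.89 + £10.61 + £0.54 + £0.43 + £0.28 + £1.91 + £0.77 = £21.98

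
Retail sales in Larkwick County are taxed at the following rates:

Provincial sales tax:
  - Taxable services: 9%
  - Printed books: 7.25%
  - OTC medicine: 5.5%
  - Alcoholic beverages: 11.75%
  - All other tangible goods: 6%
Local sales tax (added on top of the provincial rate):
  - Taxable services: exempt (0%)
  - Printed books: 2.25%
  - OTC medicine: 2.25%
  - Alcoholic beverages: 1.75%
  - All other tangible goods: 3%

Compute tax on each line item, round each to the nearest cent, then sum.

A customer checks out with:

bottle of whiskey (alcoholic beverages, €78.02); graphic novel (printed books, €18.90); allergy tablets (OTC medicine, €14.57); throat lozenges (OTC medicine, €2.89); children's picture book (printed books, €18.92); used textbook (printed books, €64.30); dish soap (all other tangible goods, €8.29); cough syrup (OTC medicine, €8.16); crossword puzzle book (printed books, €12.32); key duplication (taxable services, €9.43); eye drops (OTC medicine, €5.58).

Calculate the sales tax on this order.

Bottle of whiskey €78.02: alcoholic beverages → 11.75% + 1.75% local = 13.5% → €10.53
Graphic novel €18.90: printed books → 7.25% + 2.25% local = 9.5% → €1.80
Allergy tablets €14.57: OTC medicine → 5.5% + 2.25% local = 7.75% → €1.13
Throat lozenges €2.89: OTC medicine → 5.5% + 2.25% local = 7.75% → €0.22
Children's picture book €18.92: printed books → 7.25% + 2.25% local = 9.5% → €1.80
Used textbook €64.30: printed books → 7.25% + 2.25% local = 9.5% → €6.11
Dish soap €8.29: all other tangible goods → 6% + 3% local = 9% → €0.75
Cough syrup €8.16: OTC medicine → 5.5% + 2.25% local = 7.75% → €0.63
Crossword puzzle book €12.32: printed books → 7.25% + 2.25% local = 9.5% → €1.17
Key duplication €9.43: taxable services → 9% + 0% local = 9% → €0.85
Eye drops €5.58: OTC medicine → 5.5% + 2.25% local = 7.75% → €0.43
Total tax = €10.53 + €1.80 + €1.13 + €0.22 + €1.80 + €6.11 + €0.75 + €0.63 + €1.17 + €0.85 + €0.43 = €25.42

€25.42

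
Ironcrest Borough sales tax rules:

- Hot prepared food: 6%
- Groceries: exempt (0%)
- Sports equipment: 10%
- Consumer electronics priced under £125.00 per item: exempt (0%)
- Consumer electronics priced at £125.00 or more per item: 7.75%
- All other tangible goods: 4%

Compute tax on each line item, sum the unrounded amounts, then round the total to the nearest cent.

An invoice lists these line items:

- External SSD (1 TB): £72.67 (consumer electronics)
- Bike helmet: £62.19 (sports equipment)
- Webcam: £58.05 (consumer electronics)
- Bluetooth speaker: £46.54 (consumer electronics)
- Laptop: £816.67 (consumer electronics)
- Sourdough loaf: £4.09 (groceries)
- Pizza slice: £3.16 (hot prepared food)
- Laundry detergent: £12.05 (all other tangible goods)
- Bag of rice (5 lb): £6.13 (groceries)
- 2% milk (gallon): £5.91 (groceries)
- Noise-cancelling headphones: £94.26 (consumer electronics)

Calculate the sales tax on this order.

External SSD (1 TB) £72.67: consumer electronics, under £125.00 → 0% → £0.00
Bike helmet £62.19: sports equipment → 10% → £6.219
Webcam £58.05: consumer electronics, under £125.00 → 0% → £0.00
Bluetooth speaker £46.54: consumer electronics, under £125.00 → 0% → £0.00
Laptop £816.67: consumer electronics, £125.00 or more → 7.75% → £63.291925
Sourdough loaf £4.09: groceries → 0% → £0.00
Pizza slice £3.16: hot prepared food → 6% → £0.1896
Laundry detergent £12.05: all other tangible goods → 4% → £0.482
Bag of rice (5 lb) £6.13: groceries → 0% → £0.00
2% milk (gallon) £5.91: groceries → 0% → £0.00
Noise-cancelling headphones £94.26: consumer electronics, under £125.00 → 0% → £0.00
Unrounded tax sum = £70.182525 → £70.18

£70.18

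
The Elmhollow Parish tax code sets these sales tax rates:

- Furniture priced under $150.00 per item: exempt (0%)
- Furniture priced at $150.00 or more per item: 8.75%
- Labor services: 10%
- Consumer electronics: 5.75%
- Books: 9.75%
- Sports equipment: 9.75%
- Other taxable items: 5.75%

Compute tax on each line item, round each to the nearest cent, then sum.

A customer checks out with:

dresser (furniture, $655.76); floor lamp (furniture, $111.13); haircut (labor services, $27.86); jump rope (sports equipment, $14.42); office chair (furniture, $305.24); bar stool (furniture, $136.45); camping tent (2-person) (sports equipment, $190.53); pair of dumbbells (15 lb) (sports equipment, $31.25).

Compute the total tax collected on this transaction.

Dresser $655.76: furniture, $150.00 or more → 8.75% → $57.38
Floor lamp $111.13: furniture, under $150.00 → 0% → $0.00
Haircut $27.86: labor services → 10% → $2.79
Jump rope $14.42: sports equipment → 9.75% → $1.41
Office chair $305.24: furniture, $150.00 or more → 8.75% → $26.71
Bar stool $136.45: furniture, under $150.00 → 0% → $0.00
Camping tent (2-person) $190.53: sports equipment → 9.75% → $18.58
Pair of dumbbells (15 lb) $31.25: sports equipment → 9.75% → $3.05
Total tax = $57.38 + $2.79 + $1.41 + $26.71 + $18.58 + $3.05 = $109.92

$109.92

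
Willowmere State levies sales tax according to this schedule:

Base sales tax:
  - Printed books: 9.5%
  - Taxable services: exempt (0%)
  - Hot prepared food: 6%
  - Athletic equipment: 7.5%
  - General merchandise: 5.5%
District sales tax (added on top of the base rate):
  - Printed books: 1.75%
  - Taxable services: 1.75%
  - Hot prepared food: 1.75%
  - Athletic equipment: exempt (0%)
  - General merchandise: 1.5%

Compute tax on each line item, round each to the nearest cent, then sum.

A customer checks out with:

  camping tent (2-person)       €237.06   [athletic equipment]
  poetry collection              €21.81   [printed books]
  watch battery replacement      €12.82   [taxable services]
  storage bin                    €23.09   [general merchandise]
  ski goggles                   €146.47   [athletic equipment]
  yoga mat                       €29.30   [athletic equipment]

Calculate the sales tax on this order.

€35.26

Camping tent (2-person) €237.06: athletic equipment → 7.5% + 0% district = 7.5% → €17.78
Poetry collection €21.81: printed books → 9.5% + 1.75% district = 11.25% → €2.45
Watch battery replacement €12.82: taxable services → 0% + 1.75% district = 1.75% → €0.22
Storage bin €23.09: general merchandise → 5.5% + 1.5% district = 7% → €1.62
Ski goggles €146.47: athletic equipment → 7.5% + 0% district = 7.5% → €10.99
Yoga mat €29.30: athletic equipment → 7.5% + 0% district = 7.5% → €2.20
Total tax = €17.78 + €2.45 + €0.22 + €1.62 + €10.99 + €2.20 = €35.26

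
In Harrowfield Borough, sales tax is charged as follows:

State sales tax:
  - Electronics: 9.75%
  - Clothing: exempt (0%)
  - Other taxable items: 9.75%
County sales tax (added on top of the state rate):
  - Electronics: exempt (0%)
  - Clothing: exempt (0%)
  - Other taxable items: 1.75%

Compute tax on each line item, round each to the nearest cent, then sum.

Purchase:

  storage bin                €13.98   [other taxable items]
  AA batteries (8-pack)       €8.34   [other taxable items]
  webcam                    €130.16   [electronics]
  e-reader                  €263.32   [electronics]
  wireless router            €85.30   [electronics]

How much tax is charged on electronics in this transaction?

Webcam €130.16: electronics → 9.75% + 0% county = 9.75% → €12.69
E-reader €263.32: electronics → 9.75% + 0% county = 9.75% → €25.67
Wireless router €85.30: electronics → 9.75% + 0% county = 9.75% → €8.32
Tax on electronics = €12.69 + €25.67 + €8.32 = €46.68

€46.68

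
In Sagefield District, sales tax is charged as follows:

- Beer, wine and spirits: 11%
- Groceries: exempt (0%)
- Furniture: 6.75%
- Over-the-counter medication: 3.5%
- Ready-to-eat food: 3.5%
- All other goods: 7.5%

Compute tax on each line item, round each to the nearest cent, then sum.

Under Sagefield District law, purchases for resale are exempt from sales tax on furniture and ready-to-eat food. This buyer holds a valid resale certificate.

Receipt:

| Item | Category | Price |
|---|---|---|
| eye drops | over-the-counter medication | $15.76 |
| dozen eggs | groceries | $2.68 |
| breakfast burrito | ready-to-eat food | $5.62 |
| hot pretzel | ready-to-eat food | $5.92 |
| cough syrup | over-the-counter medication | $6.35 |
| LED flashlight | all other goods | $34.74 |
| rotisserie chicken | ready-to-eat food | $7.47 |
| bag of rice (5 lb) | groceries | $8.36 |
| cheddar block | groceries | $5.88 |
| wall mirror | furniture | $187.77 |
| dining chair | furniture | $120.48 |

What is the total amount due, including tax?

Eye drops $15.76: over-the-counter medication → 3.5% → $0.55
Dozen eggs $2.68: groceries → 0% → $0.00
Breakfast burrito $5.62: ready-to-eat food, buyer-exempt → 0% → $0.00
Hot pretzel $5.92: ready-to-eat food, buyer-exempt → 0% → $0.00
Cough syrup $6.35: over-the-counter medication → 3.5% → $0.22
LED flashlight $34.74: all other goods → 7.5% → $2.61
Rotisserie chicken $7.47: ready-to-eat food, buyer-exempt → 0% → $0.00
Bag of rice (5 lb) $8.36: groceries → 0% → $0.00
Cheddar block $5.88: groceries → 0% → $0.00
Wall mirror $187.77: furniture, buyer-exempt → 0% → $0.00
Dining chair $120.48: furniture, buyer-exempt → 0% → $0.00
Subtotal = $401.03; tax = $3.38; total due = $404.41

$404.41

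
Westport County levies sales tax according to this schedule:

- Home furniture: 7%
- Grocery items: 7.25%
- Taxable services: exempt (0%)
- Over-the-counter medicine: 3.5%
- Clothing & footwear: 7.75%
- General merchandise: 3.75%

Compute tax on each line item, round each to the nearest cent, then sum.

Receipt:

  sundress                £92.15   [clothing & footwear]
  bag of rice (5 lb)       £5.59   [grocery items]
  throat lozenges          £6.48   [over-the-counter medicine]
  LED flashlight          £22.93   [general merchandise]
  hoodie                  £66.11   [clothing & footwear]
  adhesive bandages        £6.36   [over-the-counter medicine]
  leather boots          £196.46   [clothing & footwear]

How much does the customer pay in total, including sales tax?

Sundress £92.15: clothing & footwear → 7.75% → £7.14
Bag of rice (5 lb) £5.59: grocery items → 7.25% → £0.41
Throat lozenges £6.48: over-the-counter medicine → 3.5% → £0.23
LED flashlight £22.93: general merchandise → 3.75% → £0.86
Hoodie £66.11: clothing & footwear → 7.75% → £5.12
Adhesive bandages £6.36: over-the-counter medicine → 3.5% → £0.22
Leather boots £196.46: clothing & footwear → 7.75% → £15.23
Subtotal = £396.08; tax = £29.21; total due = £425.29

£425.29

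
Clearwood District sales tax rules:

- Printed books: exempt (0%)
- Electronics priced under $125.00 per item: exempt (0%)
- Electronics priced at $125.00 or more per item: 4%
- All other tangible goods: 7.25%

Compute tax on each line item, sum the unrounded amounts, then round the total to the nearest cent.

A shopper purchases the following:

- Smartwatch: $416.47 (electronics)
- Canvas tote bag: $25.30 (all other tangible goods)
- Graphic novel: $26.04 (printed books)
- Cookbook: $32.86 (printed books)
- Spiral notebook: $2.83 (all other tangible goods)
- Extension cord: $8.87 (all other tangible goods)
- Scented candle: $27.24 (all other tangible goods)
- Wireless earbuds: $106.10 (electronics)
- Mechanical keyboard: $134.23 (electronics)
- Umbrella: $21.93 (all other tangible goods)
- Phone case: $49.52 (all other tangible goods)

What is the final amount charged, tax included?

$883.26

Smartwatch $416.47: electronics, $125.00 or more → 4% → $16.6588
Canvas tote bag $25.30: all other tangible goods → 7.25% → $1.83425
Graphic novel $26.04: printed books → 0% → $0.00
Cookbook $32.86: printed books → 0% → $0.00
Spiral notebook $2.83: all other tangible goods → 7.25% → $0.205175
Extension cord $8.87: all other tangible goods → 7.25% → $0.643075
Scented candle $27.24: all other tangible goods → 7.25% → $1.9749
Wireless earbuds $106.10: electronics, under $125.00 → 0% → $0.00
Mechanical keyboard $134.23: electronics, $125.00 or more → 4% → $5.3692
Umbrella $21.93: all other tangible goods → 7.25% → $1.589925
Phone case $49.52: all other tangible goods → 7.25% → $3.5902
Subtotal = $851.39; unrounded tax = $31.865525 → $31.87; total due = $883.26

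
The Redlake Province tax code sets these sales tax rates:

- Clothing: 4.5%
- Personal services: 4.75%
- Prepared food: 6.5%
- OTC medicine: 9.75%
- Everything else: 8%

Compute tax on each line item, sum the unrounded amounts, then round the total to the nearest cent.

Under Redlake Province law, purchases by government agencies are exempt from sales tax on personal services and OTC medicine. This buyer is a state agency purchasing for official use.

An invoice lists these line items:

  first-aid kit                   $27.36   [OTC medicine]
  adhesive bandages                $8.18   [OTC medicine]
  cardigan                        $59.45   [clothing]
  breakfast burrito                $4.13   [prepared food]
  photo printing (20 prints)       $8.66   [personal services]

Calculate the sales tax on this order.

$2.94

First-aid kit $27.36: OTC medicine, buyer-exempt → 0% → $0.00
Adhesive bandages $8.18: OTC medicine, buyer-exempt → 0% → $0.00
Cardigan $59.45: clothing → 4.5% → $2.67525
Breakfast burrito $4.13: prepared food → 6.5% → $0.26845
Photo printing (20 prints) $8.66: personal services, buyer-exempt → 0% → $0.00
Unrounded tax sum = $2.9437 → $2.94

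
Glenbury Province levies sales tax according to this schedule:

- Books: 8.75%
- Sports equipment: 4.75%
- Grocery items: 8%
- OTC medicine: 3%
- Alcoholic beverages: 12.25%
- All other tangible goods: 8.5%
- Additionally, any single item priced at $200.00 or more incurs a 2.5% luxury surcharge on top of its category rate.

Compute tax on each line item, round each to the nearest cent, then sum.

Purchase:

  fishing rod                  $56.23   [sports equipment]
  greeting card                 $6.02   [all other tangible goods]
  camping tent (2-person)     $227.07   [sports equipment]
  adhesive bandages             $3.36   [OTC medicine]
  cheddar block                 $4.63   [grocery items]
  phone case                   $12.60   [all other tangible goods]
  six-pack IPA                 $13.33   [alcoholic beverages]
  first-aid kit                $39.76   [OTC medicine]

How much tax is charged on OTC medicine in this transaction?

$1.29

Adhesive bandages $3.36: OTC medicine → 3% → $0.10
First-aid kit $39.76: OTC medicine → 3% → $1.19
Tax on OTC medicine = $0.10 + $1.19 = $1.29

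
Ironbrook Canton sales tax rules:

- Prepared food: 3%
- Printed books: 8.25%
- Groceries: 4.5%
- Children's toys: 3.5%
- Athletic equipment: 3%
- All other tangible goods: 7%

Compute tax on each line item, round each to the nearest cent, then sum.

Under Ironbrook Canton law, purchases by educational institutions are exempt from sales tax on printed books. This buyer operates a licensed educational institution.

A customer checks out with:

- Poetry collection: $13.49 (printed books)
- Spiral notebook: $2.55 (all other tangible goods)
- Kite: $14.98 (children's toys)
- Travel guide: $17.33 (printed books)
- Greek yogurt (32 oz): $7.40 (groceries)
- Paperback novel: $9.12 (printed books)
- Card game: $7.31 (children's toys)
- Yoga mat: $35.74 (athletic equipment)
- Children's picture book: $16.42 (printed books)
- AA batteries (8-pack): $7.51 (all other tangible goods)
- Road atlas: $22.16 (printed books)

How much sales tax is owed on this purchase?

$2.89

Poetry collection $13.49: printed books, buyer-exempt → 0% → $0.00
Spiral notebook $2.55: all other tangible goods → 7% → $0.18
Kite $14.98: children's toys → 3.5% → $0.52
Travel guide $17.33: printed books, buyer-exempt → 0% → $0.00
Greek yogurt (32 oz) $7.40: groceries → 4.5% → $0.33
Paperback novel $9.12: printed books, buyer-exempt → 0% → $0.00
Card game $7.31: children's toys → 3.5% → $0.26
Yoga mat $35.74: athletic equipment → 3% → $1.07
Children's picture book $16.42: printed books, buyer-exempt → 0% → $0.00
AA batteries (8-pack) $7.51: all other tangible goods → 7% → $0.53
Road atlas $22.16: printed books, buyer-exempt → 0% → $0.00
Total tax = $0.18 + $0.52 + $0.33 + $0.26 + $1.07 + $0.53 = $2.89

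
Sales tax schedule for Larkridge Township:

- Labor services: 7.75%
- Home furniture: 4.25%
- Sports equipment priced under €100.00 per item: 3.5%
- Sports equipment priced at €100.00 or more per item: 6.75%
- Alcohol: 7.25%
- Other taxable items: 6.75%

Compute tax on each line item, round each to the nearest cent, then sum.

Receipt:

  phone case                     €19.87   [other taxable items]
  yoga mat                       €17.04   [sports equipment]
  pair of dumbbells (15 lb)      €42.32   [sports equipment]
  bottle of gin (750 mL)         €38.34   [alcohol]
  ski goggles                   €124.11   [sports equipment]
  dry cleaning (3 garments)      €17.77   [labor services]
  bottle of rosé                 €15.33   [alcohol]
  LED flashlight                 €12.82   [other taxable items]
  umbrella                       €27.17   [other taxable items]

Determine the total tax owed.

€19.77

Phone case €19.87: other taxable items → 6.75% → €1.34
Yoga mat €17.04: sports equipment, under €100.00 → 3.5% → €0.60
Pair of dumbbells (15 lb) €42.32: sports equipment, under €100.00 → 3.5% → €1.48
Bottle of gin (750 mL) €38.34: alcohol → 7.25% → €2.78
Ski goggles €124.11: sports equipment, €100.00 or more → 6.75% → €8.38
Dry cleaning (3 garments) €17.77: labor services → 7.75% → €1.38
Bottle of rosé €15.33: alcohol → 7.25% → €1.11
LED flashlight €12.82: other taxable items → 6.75% → €0.87
Umbrella €27.17: other taxable items → 6.75% → €1.83
Total tax = €1.34 + €0.60 + €1.48 + €2.78 + €8.38 + €1.38 + €1.11 + €0.87 + €1.83 = €19.77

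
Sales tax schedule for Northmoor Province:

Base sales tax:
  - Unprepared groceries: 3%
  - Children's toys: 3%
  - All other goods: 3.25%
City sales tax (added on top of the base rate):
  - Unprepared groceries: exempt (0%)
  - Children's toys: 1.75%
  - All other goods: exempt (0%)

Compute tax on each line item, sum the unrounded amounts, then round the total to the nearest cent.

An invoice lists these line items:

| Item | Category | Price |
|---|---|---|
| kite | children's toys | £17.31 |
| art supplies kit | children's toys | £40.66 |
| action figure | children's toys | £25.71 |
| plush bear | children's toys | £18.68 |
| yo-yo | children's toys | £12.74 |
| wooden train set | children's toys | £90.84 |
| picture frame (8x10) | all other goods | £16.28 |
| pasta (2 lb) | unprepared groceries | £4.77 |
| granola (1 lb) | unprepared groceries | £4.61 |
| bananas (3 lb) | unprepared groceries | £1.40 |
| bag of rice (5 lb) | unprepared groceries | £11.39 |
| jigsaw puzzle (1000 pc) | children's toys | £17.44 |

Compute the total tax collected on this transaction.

£11.80

Kite £17.31: children's toys → 3% + 1.75% city = 4.75% → £0.822225
Art supplies kit £40.66: children's toys → 3% + 1.75% city = 4.75% → £1.93135
Action figure £25.71: children's toys → 3% + 1.75% city = 4.75% → £1.221225
Plush bear £18.68: children's toys → 3% + 1.75% city = 4.75% → £0.8873
Yo-yo £12.74: children's toys → 3% + 1.75% city = 4.75% → £0.60515
Wooden train set £90.84: children's toys → 3% + 1.75% city = 4.75% → £4.3149
Picture frame (8x10) £16.28: all other goods → 3.25% + 0% city = 3.25% → £0.5291
Pasta (2 lb) £4.77: unprepared groceries → 3% + 0% city = 3% → £0.1431
Granola (1 lb) £4.61: unprepared groceries → 3% + 0% city = 3% → £0.1383
Bananas (3 lb) £1.40: unprepared groceries → 3% + 0% city = 3% → £0.042
Bag of rice (5 lb) £11.39: unprepared groceries → 3% + 0% city = 3% → £0.3417
Jigsaw puzzle (1000 pc) £17.44: children's toys → 3% + 1.75% city = 4.75% → £0.8284
Unrounded tax sum = £11.80475 → £11.80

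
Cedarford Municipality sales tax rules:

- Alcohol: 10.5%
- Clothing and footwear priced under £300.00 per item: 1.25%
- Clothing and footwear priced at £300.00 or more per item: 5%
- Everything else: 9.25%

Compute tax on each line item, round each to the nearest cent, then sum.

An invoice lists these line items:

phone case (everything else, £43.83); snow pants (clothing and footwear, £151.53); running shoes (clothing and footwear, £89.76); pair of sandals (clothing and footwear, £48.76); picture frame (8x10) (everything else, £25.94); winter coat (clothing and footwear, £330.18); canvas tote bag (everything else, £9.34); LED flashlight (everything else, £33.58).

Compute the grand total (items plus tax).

£763.47

Phone case £43.83: everything else → 9.25% → £4.05
Snow pants £151.53: clothing and footwear, under £300.00 → 1.25% → £1.89
Running shoes £89.76: clothing and footwear, under £300.00 → 1.25% → £1.12
Pair of sandals £48.76: clothing and footwear, under £300.00 → 1.25% → £0.61
Picture frame (8x10) £25.94: everything else → 9.25% → £2.40
Winter coat £330.18: clothing and footwear, £300.00 or more → 5% → £16.51
Canvas tote bag £9.34: everything else → 9.25% → £0.86
LED flashlight £33.58: everything else → 9.25% → £3.11
Subtotal = £732.92; tax = £30.55; total due = £763.47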